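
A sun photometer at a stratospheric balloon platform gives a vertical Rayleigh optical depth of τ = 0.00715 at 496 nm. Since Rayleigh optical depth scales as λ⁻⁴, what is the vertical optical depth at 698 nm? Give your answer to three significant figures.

τ(698 nm) = τ(496 nm) × (496/698)⁴ = 0.00715 × (0.7106)⁴ = 0.00715 × 0.2550 = 0.0018.

0.00182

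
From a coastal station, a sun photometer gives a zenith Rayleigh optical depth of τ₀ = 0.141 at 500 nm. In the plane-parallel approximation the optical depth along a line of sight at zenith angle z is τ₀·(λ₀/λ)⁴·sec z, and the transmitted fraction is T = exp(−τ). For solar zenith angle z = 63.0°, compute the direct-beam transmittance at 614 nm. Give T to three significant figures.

0.872

sec 63.0° = 2.2027.
τ = 0.141 × (500/614)⁴ × 2.2027 = 0.141 × 0.4398 × 2.2027 = 0.1366.
T = exp(−0.1366) = 0.8723.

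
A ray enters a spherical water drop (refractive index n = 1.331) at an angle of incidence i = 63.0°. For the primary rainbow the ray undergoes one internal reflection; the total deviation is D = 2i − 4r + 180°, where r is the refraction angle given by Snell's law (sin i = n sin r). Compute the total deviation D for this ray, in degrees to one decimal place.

137.9°

sin r = sin 63.0° / 1.331 = 0.8910/1.331 = 0.6694; r = 42.02°.
D = 2·63.0° − 4·42.02° + 180° = 126.00° − 168.09° + 180° = 137.91°.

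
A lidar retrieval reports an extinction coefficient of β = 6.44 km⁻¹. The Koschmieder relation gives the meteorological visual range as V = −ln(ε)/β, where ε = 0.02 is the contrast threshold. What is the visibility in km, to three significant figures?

0.607 km

V = −ln(0.02) / 6.44 = 3.912 / 6.44 = 0.6075 km.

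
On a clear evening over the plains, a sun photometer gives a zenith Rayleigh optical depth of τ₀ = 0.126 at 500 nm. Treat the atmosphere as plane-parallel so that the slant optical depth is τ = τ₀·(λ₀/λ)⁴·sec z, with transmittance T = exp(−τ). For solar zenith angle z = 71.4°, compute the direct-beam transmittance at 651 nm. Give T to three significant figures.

sec 71.4° = 3.1352.
τ = 0.126 × (500/651)⁴ × 3.1352 = 0.126 × 0.3480 × 3.1352 = 0.1375.
T = exp(−0.1375) = 0.8716.

0.872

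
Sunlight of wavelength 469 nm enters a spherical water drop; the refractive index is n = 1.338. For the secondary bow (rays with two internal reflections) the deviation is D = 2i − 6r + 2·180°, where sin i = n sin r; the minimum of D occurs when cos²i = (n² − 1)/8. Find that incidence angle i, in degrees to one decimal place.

71.7°

cos²i = (1.338² − 1)/8 = (1.79024 − 1)/8 = 0.09878.
cos i = 0.31429, so i = 71.682°.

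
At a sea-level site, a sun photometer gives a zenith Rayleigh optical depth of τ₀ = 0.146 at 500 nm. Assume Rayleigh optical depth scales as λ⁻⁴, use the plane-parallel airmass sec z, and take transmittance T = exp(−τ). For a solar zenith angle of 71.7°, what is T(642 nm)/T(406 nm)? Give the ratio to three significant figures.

Airmass: sec 71.7° = 3.1848.
τ(642 nm) = 0.146 × (500/642)⁴ × 3.1848 = 0.146 × 0.3679 × 3.1848 = 0.1711.
τ(406 nm) = 0.146 × (500/406)⁴ × 3.1848 = 0.146 × 2.3003 × 3.1848 = 1.0696.
T(642)/T(406) = exp(τ_B − τ_A) = exp(0.8985) = 2.4559.

2.46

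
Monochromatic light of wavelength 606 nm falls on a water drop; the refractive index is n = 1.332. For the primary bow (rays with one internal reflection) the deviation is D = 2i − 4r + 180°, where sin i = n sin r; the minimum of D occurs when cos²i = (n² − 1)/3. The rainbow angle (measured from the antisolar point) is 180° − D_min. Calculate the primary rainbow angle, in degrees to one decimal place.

42.2°

cos²i = (1.77422 − 1)/3 = 0.25807; i = arccos(0.50801) = 59.469°.
sin r = sin 59.469°/1.332 = 0.64666; r = 40.290°.
D_min = 2·59.469° − 4·40.290° + 180° = 137.776°.
Rainbow angle = 180° − D_min = 42.224°.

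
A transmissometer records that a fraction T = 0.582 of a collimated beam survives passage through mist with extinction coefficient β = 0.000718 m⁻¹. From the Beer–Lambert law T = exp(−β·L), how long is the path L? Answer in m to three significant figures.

754 m

Beer–Lambert: T = exp(−βL) ⇒ L = −ln(T)/β = −ln(0.582)/0.000718 = 0.5413/0.000718 = 753.9 m.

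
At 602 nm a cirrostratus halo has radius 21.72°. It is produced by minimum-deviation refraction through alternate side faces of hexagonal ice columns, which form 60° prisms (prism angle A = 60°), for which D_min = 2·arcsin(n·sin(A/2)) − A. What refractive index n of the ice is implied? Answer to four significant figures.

1.308

Rearranging: n = sin((D_min + A)/2) / sin(A/2).
(D_min + A)/2 = (21.72° + 60°)/2 = 40.860°.
n = sin 40.860° / sin 30° = 0.6542 / 0.5000 = 1.3084.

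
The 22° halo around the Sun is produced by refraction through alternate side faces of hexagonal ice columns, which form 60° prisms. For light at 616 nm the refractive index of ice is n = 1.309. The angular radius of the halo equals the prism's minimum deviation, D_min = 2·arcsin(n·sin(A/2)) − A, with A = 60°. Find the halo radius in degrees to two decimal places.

n·sin(A/2) = 1.309 × sin 30° = 1.309 × 0.5000 = 0.6545.
D_min = 2·arcsin(0.6545) − 60° = 2 × 40.882° − 60° = 21.763°.

21.76°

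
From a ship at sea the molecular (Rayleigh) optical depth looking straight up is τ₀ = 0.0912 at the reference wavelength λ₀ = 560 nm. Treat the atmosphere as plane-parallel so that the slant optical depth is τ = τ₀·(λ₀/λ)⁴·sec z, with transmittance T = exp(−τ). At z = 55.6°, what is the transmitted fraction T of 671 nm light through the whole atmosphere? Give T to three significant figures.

0.925

sec 55.6° = 1.7700.
τ = 0.0912 × (560/671)⁴ × 1.7700 = 0.0912 × 0.4851 × 1.7700 = 0.0783.
T = exp(−0.0783) = 0.9247.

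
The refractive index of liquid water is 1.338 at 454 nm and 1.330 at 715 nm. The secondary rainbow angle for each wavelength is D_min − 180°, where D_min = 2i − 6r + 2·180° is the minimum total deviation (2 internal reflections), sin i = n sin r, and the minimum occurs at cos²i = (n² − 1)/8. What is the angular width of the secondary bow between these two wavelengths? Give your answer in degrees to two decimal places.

At 454 nm (n = 1.338): cos²i = 0.09878 → i = 71.682°, r = 45.195°, D_min = 232.193°, rainbow angle = 52.193°.
At 715 nm (n = 1.330): cos²i = 0.09611 → i = 71.940°, r = 45.630°, D_min = 230.101°, rainbow angle = 50.101°.
Angular width = |52.193° − 50.101°| = 2.092°.

2.09°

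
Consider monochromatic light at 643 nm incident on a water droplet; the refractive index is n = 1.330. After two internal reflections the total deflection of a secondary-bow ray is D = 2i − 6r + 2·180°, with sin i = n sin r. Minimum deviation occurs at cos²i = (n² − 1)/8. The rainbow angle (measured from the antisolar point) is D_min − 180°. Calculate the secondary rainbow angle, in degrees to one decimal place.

cos²i = (1.76890 − 1)/8 = 0.09611; i = arccos(0.31002) = 71.940°.
sin r = sin 71.940°/1.330 = 0.71483; r = 45.630°.
D_min = 2·71.940° − 6·45.630° + 360° = 230.101°.
Rainbow angle = D_min − 180° = 50.101°.

50.1°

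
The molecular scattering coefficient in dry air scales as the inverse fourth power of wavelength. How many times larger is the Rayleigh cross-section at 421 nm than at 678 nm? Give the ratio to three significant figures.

6.73

Rayleigh scattering ∝ λ⁻⁴, so the ratio of coefficients is the inverse fourth power of the wavelength ratio.
σ(421)/σ(678) = (678/421)⁴ = (1.6105)⁴ = 6.727.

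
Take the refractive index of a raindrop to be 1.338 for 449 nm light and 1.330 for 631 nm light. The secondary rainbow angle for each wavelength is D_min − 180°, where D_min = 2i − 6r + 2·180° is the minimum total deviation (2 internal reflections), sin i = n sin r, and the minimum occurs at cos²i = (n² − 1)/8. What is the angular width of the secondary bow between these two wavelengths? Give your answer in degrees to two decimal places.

At 449 nm (n = 1.338): cos²i = 0.09878 → i = 71.682°, r = 45.195°, D_min = 232.193°, rainbow angle = 52.193°.
At 631 nm (n = 1.330): cos²i = 0.09611 → i = 71.940°, r = 45.630°, D_min = 230.101°, rainbow angle = 50.101°.
Angular width = |52.193° − 50.101°| = 2.092°.

2.09°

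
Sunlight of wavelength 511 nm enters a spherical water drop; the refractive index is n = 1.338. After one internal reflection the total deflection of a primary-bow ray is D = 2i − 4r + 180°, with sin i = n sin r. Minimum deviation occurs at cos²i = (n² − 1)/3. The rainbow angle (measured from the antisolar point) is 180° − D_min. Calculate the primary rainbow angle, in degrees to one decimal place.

41.4°

cos²i = (1.79024 − 1)/3 = 0.26341; i = arccos(0.51324) = 59.120°.
sin r = sin 59.120°/1.338 = 0.64144; r = 39.899°.
D_min = 2·59.120° − 4·39.899° + 180° = 138.643°.
Rainbow angle = 180° − D_min = 41.357°.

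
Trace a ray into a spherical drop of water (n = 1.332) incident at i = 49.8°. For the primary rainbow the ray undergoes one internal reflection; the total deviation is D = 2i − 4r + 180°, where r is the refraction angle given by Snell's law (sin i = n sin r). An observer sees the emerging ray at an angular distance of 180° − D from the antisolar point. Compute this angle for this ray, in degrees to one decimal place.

sin r = sin 49.8° / 1.332 = 0.7638/1.332 = 0.5734; r = 34.99°.
D = 2·49.8° − 4·34.99° + 180° = 99.60° − 139.96° + 180° = 139.64°.
Angle from antisolar point = 180° − D = 40.36°.

40.4°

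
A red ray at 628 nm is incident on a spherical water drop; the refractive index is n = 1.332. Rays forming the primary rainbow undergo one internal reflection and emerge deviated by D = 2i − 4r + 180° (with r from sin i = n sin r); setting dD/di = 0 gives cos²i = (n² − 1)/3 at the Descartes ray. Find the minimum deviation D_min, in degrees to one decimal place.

137.8°

cos²i = (1.77422 − 1)/3 = 0.25807; i = arccos(0.50801) = 59.469°.
sin r = sin 59.469°/1.332 = 0.64666; r = 40.290°.
D_min = 2·59.469° − 4·40.290° + 180° = 137.776°.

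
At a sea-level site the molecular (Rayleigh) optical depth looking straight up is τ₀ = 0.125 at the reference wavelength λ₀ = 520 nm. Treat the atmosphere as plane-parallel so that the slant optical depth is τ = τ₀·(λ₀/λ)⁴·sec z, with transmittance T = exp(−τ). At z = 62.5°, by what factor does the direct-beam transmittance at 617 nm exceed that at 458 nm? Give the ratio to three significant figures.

1.37

Airmass: sec 62.5° = 2.1657.
τ(617 nm) = 0.125 × (520/617)⁴ × 2.1657 = 0.125 × 0.5045 × 2.1657 = 0.1366.
τ(458 nm) = 0.125 × (520/458)⁴ × 2.1657 = 0.125 × 1.6617 × 2.1657 = 0.4498.
T(617)/T(458) = exp(τ_B − τ_A) = exp(0.3133) = 1.3679.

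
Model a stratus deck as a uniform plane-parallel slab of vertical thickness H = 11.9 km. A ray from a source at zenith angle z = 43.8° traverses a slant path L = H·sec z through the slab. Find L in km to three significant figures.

16.5 km

sec z = 1/cos 43.8° = 1.3855.
L = 11.9 × 1.3855 = 16.487 km.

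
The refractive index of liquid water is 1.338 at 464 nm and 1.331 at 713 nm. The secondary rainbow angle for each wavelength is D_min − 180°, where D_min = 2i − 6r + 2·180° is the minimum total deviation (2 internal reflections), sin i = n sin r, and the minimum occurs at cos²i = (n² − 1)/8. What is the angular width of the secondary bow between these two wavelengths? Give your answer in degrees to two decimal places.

At 464 nm (n = 1.338): cos²i = 0.09878 → i = 71.682°, r = 45.195°, D_min = 232.193°, rainbow angle = 52.193°.
At 713 nm (n = 1.331): cos²i = 0.09645 → i = 71.907°, r = 45.575°, D_min = 230.365°, rainbow angle = 50.365°.
Angular width = |52.193° − 50.365°| = 1.828°.

1.83°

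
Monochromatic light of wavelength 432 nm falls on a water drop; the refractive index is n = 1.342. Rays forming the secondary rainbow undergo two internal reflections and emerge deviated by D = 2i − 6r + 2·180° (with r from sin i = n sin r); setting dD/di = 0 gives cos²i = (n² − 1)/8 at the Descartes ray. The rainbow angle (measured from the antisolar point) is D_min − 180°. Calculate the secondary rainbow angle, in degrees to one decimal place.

53.2°

cos²i = (1.80096 − 1)/8 = 0.10012; i = arccos(0.31642) = 71.554°.
sin r = sin 71.554°/1.342 = 0.70687; r = 44.981°.
D_min = 2·71.554° − 6·44.981° + 360° = 233.222°.
Rainbow angle = D_min − 180° = 53.222°.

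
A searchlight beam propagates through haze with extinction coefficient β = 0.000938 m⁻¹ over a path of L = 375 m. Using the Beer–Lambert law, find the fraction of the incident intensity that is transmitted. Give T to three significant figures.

0.703

τ = β·L = 0.000938 × 375 = 0.3518.
T = exp(−0.3518) = 0.7035.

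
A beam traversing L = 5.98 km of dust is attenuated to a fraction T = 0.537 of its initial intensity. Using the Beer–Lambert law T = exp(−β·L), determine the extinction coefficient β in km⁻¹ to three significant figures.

Beer–Lambert: T = exp(−βL) ⇒ β = −ln(T)/L = −ln(0.537)/5.98 = 0.6218/5.98 = 0.104 km⁻¹.

0.104 km⁻¹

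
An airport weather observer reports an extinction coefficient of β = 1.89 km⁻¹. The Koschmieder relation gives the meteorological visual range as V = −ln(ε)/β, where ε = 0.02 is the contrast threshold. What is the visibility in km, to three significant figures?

V = −ln(0.02) / 1.89 = 3.912 / 1.89 = 2.0699 km.

2.07 km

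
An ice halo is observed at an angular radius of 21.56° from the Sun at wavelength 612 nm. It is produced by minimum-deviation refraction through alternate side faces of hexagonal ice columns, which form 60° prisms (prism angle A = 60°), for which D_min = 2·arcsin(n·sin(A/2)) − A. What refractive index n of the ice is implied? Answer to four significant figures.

Rearranging: n = sin((D_min + A)/2) / sin(A/2).
(D_min + A)/2 = (21.56° + 60°)/2 = 40.780°.
n = sin 40.780° / sin 30° = 0.6532 / 0.5000 = 1.3063.

1.306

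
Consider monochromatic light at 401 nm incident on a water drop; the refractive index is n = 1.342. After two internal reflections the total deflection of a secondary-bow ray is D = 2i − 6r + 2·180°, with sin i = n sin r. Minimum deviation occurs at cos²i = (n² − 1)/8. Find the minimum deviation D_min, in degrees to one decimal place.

cos²i = (1.80096 − 1)/8 = 0.10012; i = arccos(0.31642) = 71.554°.
sin r = sin 71.554°/1.342 = 0.70687; r = 44.981°.
D_min = 2·71.554° − 6·44.981° + 360° = 233.222°.

233.2°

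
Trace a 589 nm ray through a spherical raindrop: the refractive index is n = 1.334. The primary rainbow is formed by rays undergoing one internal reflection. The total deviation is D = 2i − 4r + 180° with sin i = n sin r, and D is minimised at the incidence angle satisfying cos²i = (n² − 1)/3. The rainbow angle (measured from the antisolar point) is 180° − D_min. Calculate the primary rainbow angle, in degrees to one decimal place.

cos²i = (1.77956 − 1)/3 = 0.25985; i = arccos(0.50976) = 59.352°.
sin r = sin 59.352°/1.334 = 0.64492; r = 40.159°.
D_min = 2·59.352° − 4·40.159° + 180° = 138.067°.
Rainbow angle = 180° − D_min = 41.933°.

41.9°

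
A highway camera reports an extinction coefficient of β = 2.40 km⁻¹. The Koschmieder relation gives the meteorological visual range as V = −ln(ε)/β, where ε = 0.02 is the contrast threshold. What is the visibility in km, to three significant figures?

1.63 km

V = −ln(0.02) / 2.40 = 3.912 / 2.40 = 1.6300 km.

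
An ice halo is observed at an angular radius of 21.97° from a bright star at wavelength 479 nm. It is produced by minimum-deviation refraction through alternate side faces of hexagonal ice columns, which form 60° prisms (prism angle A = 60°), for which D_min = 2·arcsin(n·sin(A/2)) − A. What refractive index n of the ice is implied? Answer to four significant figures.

Rearranging: n = sin((D_min + A)/2) / sin(A/2).
(D_min + A)/2 = (21.97° + 60°)/2 = 40.985°.
n = sin 40.985° / sin 30° = 0.6559 / 0.5000 = 1.3117.

1.312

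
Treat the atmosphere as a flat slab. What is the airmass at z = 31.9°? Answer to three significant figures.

X = sec z = 1/cos 31.9° = 1/0.8490 = 1.1779.

1.18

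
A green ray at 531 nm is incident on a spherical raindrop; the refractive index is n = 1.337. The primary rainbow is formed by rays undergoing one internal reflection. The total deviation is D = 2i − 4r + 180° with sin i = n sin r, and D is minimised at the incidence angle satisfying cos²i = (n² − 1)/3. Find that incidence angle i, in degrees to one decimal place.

cos²i = (1.337² − 1)/3 = (1.78757 − 1)/3 = 0.26252.
cos i = 0.51237, so i = 59.178°.

59.2°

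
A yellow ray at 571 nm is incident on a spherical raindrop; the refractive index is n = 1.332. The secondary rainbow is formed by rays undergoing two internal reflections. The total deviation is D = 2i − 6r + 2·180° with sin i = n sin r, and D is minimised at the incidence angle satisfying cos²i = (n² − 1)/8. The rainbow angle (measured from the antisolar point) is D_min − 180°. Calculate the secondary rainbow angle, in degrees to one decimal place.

50.6°

cos²i = (1.77422 − 1)/8 = 0.09678; i = arccos(0.31109) = 71.875°.
sin r = sin 71.875°/1.332 = 0.71350; r = 45.520°.
D_min = 2·71.875° − 6·45.520° + 360° = 230.628°.
Rainbow angle = D_min − 180° = 50.628°.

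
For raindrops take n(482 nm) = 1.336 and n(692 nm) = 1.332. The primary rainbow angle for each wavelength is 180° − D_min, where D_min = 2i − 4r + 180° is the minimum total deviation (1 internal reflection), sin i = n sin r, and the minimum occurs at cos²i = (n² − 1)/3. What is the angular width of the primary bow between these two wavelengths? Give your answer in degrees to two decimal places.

At 482 nm (n = 1.336): cos²i = 0.26163 → i = 59.236°, r = 40.029°, D_min = 138.356°, rainbow angle = 41.644°.
At 692 nm (n = 1.332): cos²i = 0.25807 → i = 59.469°, r = 40.290°, D_min = 137.776°, rainbow angle = 42.224°.
Angular width = |41.644° − 42.224°| = 0.580°.

0.58°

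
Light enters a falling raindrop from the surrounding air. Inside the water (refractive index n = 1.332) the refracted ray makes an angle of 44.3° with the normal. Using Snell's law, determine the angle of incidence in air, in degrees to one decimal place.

Snell: sin θ_i = n · sin θ_r = 1.332 × sin 44.3° = 1.332 × 0.6984 = 0.9303.
θ_i = arcsin(0.9303) = 68.48°.

68.5°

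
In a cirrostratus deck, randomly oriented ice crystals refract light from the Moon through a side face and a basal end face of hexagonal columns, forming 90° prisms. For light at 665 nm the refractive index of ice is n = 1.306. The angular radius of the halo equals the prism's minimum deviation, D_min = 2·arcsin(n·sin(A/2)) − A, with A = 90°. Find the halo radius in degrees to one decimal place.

n·sin(A/2) = 1.306 × sin 45° = 1.306 × 0.7071 = 0.9235.
D_min = 2·arcsin(0.9235) − 90° = 2 × 67.440° − 90° = 44.881°.

44.9°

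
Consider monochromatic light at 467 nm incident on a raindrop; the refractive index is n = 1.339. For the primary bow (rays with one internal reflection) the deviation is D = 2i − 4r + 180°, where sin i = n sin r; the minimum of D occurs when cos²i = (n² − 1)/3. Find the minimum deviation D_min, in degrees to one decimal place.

138.8°

cos²i = (1.79292 − 1)/3 = 0.26431; i = arccos(0.51411) = 59.062°.
sin r = sin 59.062°/1.339 = 0.64057; r = 39.834°.
D_min = 2·59.062° − 4·39.834° + 180° = 138.786°.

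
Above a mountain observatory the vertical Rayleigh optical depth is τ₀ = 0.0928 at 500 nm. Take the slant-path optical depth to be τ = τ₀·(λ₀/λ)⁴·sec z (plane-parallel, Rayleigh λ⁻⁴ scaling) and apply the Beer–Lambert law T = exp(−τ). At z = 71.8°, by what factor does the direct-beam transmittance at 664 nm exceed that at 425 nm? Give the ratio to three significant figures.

Airmass: sec 71.8° = 3.2017.
τ(664 nm) = 0.0928 × (500/664)⁴ × 3.2017 = 0.0928 × 0.3215 × 3.2017 = 0.0955.
τ(425 nm) = 0.0928 × (500/425)⁴ × 3.2017 = 0.0928 × 1.9157 × 3.2017 = 0.5692.
T(664)/T(425) = exp(τ_B − τ_A) = exp(0.4737) = 1.6059.

1.61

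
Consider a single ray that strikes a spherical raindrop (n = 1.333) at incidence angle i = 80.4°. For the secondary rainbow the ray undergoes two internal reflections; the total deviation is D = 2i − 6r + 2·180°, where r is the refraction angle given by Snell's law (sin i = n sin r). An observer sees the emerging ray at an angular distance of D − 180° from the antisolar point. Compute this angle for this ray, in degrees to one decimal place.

sin r = sin 80.4° / 1.333 = 0.9860/1.333 = 0.7397; r = 47.70°.
D = 2·80.4° − 6·47.70° + 2·180° = 160.80° − 286.23° + 360° = 234.57°.
Angle from antisolar point = D − 180° = 54.57°.

54.6°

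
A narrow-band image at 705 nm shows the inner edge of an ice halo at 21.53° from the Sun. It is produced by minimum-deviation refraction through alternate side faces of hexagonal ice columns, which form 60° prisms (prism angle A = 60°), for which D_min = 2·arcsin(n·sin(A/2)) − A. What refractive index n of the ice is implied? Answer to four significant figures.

1.306

Rearranging: n = sin((D_min + A)/2) / sin(A/2).
(D_min + A)/2 = (21.53° + 60°)/2 = 40.765°.
n = sin 40.765° / sin 30° = 0.6530 / 0.5000 = 1.3059.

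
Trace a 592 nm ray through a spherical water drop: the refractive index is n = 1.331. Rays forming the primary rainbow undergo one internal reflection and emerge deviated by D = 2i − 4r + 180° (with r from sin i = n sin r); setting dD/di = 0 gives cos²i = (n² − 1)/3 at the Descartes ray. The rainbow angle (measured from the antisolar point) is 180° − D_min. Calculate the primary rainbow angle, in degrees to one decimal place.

cos²i = (1.77156 − 1)/3 = 0.25719; i = arccos(0.50714) = 59.527°.
sin r = sin 59.527°/1.331 = 0.64753; r = 40.356°.
D_min = 2·59.527° − 4·40.356° + 180° = 137.630°.
Rainbow angle = 180° − D_min = 42.370°.

42.4°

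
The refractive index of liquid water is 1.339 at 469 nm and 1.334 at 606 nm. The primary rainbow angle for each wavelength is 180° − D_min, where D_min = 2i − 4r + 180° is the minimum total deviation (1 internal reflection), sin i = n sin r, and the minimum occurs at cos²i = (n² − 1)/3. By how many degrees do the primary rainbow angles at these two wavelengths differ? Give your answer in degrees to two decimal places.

0.72°

At 469 nm (n = 1.339): cos²i = 0.26431 → i = 59.062°, r = 39.834°, D_min = 138.786°, rainbow angle = 41.214°.
At 606 nm (n = 1.334): cos²i = 0.25985 → i = 59.352°, r = 40.159°, D_min = 138.067°, rainbow angle = 41.933°.
Angular width = |41.214° − 41.933°| = 0.719°.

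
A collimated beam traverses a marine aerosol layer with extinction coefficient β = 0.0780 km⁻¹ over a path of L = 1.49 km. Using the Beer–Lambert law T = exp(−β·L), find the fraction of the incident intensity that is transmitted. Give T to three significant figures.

0.890

τ = β·L = 0.0780 × 1.49 = 0.1162.
T = exp(−0.1162) = 0.8903.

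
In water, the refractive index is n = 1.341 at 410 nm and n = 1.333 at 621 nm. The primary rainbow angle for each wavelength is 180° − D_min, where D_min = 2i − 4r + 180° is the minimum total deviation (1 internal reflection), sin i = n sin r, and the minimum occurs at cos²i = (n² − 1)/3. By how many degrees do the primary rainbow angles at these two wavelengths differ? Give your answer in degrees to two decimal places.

At 410 nm (n = 1.341): cos²i = 0.26609 → i = 58.946°, r = 39.705°, D_min = 139.071°, rainbow angle = 40.929°.
At 621 nm (n = 1.333): cos²i = 0.25896 → i = 59.410°, r = 40.225°, D_min = 137.922°, rainbow angle = 42.078°.
Angular width = |40.929° − 42.078°| = 1.149°.

1.15°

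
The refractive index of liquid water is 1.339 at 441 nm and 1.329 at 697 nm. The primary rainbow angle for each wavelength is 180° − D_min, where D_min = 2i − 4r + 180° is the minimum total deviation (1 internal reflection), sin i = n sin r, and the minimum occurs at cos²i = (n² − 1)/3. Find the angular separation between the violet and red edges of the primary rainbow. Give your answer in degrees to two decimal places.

At 441 nm (n = 1.339): cos²i = 0.26431 → i = 59.062°, r = 39.834°, D_min = 138.786°, rainbow angle = 41.214°.
At 697 nm (n = 1.329): cos²i = 0.25541 → i = 59.643°, r = 40.487°, D_min = 137.337°, rainbow angle = 42.663°.
Angular width = |41.214° − 42.663°| = 1.450°.

1.45°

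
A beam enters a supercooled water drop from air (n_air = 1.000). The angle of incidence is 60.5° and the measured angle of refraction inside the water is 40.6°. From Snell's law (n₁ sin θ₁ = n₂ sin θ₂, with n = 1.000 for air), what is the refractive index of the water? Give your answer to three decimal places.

n = sin θ_i / sin θ_r = sin 60.5° / sin 40.6° = 0.8704 / 0.6508 = 1.3374.

1.337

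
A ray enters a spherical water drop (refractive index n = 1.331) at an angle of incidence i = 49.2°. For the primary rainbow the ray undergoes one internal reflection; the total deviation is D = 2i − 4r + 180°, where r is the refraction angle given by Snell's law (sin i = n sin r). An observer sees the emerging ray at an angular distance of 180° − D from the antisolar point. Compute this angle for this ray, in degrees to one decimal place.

sin r = sin 49.2° / 1.331 = 0.7570/1.331 = 0.5687; r = 34.66°.
D = 2·49.2° − 4·34.66° + 180° = 98.40° − 138.65° + 180° = 139.75°.
Angle from antisolar point = 180° − D = 40.25°.

40.3°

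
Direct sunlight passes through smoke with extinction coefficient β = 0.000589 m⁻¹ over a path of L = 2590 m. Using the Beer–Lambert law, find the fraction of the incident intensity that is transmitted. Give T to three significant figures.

τ = β·L = 0.000589 × 2590 = 1.5255.
T = exp(−1.5255) = 0.2175.

0.218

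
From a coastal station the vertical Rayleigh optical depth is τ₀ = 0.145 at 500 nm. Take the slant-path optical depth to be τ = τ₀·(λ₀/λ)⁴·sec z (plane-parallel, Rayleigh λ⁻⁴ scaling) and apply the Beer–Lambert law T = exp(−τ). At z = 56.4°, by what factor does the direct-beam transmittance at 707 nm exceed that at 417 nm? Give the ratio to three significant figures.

Airmass: sec 56.4° = 1.8070.
τ(707 nm) = 0.145 × (500/707)⁴ × 1.8070 = 0.145 × 0.2502 × 1.8070 = 0.0655.
τ(417 nm) = 0.145 × (500/417)⁴ × 1.8070 = 0.145 × 2.0670 × 1.8070 = 0.5416.
T(707)/T(417) = exp(τ_B − τ_A) = exp(0.4760) = 1.6097.

1.61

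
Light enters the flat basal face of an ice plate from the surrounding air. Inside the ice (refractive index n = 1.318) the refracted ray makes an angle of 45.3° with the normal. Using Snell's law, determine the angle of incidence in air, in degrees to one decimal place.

Snell: sin θ_i = n · sin θ_r = 1.318 × sin 45.3° = 1.318 × 0.7108 = 0.9368.
θ_i = arcsin(0.9368) = 69.53°.

69.5°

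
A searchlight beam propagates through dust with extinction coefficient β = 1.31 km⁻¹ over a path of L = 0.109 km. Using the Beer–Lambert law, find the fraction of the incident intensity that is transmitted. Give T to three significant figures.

0.867

τ = β·L = 1.31 × 0.109 = 0.1428.
T = exp(−0.1428) = 0.8669.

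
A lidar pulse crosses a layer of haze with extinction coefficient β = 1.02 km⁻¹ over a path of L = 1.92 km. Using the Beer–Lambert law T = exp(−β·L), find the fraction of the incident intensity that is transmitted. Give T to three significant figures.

0.141

τ = β·L = 1.02 × 1.92 = 1.9584.
T = exp(−1.9584) = 0.1411.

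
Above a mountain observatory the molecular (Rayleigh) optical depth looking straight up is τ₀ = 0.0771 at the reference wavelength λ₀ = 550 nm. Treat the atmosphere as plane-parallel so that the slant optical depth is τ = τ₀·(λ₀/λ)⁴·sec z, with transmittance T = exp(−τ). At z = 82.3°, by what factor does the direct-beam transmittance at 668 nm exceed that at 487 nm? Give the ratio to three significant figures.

Airmass: sec 82.3° = 7.4635.
τ(668 nm) = 0.0771 × (550/668)⁴ × 7.4635 = 0.0771 × 0.4596 × 7.4635 = 0.2644.
τ(487 nm) = 0.0771 × (550/487)⁴ × 7.4635 = 0.0771 × 1.6268 × 7.4635 = 0.9361.
T(668)/T(487) = exp(τ_B − τ_A) = exp(0.6717) = 1.9575.

1.96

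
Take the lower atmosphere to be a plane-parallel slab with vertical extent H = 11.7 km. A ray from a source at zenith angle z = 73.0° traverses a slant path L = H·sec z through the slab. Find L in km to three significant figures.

sec z = 1/cos 73.0° = 3.4203.
L = 11.7 × 3.4203 = 40.018 km.

40.0 km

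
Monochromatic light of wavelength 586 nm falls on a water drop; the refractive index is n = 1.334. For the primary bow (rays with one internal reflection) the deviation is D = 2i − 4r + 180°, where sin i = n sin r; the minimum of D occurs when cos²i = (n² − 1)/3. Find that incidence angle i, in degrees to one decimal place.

cos²i = (1.334² − 1)/3 = (1.77956 − 1)/3 = 0.25985.
cos i = 0.50976, so i = 59.352°.

59.4°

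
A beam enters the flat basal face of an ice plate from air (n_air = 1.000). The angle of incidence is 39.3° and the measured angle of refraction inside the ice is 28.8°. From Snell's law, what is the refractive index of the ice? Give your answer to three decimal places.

1.315

n = sin θ_i / sin θ_r = sin 39.3° / sin 28.8° = 0.6334 / 0.4818 = 1.3147.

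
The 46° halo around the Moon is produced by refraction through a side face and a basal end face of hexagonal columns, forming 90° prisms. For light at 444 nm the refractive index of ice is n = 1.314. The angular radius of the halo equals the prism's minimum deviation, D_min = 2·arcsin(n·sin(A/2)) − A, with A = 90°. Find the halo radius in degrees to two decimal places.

n·sin(A/2) = 1.314 × sin 45° = 1.314 × 0.7071 = 0.9291.
D_min = 2·arcsin(0.9291) − 90° = 2 × 68.301° − 90° = 46.602°.

46.60°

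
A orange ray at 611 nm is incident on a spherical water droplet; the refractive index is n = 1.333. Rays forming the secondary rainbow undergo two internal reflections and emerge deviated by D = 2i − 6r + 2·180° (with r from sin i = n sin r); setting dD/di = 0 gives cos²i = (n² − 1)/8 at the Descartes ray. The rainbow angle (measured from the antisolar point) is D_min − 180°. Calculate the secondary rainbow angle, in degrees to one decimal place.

cos²i = (1.77689 − 1)/8 = 0.09711; i = arccos(0.31163) = 71.843°.
sin r = sin 71.843°/1.333 = 0.71283; r = 45.466°.
D_min = 2·71.843° − 6·45.466° + 360° = 230.891°.
Rainbow angle = D_min − 180° = 50.891°.

50.9°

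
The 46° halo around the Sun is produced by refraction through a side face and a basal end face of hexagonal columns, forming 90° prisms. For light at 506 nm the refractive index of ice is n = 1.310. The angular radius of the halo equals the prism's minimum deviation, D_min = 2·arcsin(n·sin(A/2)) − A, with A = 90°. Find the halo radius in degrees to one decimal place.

45.7°

n·sin(A/2) = 1.310 × sin 45° = 1.310 × 0.7071 = 0.9263.
D_min = 2·arcsin(0.9263) − 90° = 2 × 67.867° − 90° = 45.733°.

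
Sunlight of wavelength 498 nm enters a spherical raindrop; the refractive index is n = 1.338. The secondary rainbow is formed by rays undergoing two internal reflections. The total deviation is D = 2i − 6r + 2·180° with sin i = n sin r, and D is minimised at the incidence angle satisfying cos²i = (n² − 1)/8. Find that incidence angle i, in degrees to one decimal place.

71.7°

cos²i = (1.338² − 1)/8 = (1.79024 − 1)/8 = 0.09878.
cos i = 0.31429, so i = 71.682°.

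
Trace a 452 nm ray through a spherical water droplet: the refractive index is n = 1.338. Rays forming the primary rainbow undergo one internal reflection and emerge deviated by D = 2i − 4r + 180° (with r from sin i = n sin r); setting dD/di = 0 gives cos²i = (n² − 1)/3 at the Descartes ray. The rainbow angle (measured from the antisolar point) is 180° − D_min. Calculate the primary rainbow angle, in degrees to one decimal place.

cos²i = (1.79024 − 1)/3 = 0.26341; i = arccos(0.51324) = 59.120°.
sin r = sin 59.120°/1.338 = 0.64144; r = 39.899°.
D_min = 2·59.120° − 4·39.899° + 180° = 138.643°.
Rainbow angle = 180° − D_min = 41.357°.

41.4°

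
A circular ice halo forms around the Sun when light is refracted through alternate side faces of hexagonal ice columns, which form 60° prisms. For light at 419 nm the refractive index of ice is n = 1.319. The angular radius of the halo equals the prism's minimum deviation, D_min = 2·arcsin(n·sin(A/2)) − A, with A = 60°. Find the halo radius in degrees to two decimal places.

n·sin(A/2) = 1.319 × sin 30° = 1.319 × 0.5000 = 0.6595.
D_min = 2·arcsin(0.6595) − 60° = 2 × 41.262° − 60° = 22.524°.

22.52°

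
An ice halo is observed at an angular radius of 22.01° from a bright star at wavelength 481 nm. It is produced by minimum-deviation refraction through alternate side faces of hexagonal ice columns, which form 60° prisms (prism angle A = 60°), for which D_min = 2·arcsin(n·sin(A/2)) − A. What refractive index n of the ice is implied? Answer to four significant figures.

1.312

Rearranging: n = sin((D_min + A)/2) / sin(A/2).
(D_min + A)/2 = (22.01° + 60°)/2 = 41.005°.
n = sin 41.005° / sin 30° = 0.6561 / 0.5000 = 1.3122.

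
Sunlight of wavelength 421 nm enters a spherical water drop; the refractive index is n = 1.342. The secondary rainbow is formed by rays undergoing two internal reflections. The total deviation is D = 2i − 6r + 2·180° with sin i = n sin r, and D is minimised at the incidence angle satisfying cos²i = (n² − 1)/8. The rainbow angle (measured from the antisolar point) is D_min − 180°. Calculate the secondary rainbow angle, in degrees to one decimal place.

cos²i = (1.80096 − 1)/8 = 0.10012; i = arccos(0.31642) = 71.554°.
sin r = sin 71.554°/1.342 = 0.70687; r = 44.981°.
D_min = 2·71.554° − 6·44.981° + 360° = 233.222°.
Rainbow angle = D_min − 180° = 53.222°.

53.2°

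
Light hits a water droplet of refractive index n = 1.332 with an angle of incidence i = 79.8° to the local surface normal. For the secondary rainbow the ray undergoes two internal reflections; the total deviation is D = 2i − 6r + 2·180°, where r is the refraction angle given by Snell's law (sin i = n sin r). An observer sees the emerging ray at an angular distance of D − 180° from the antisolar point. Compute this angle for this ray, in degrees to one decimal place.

sin r = sin 79.8° / 1.332 = 0.9842/1.332 = 0.7389; r = 47.64°.
D = 2·79.8° − 6·47.64° + 2·180° = 159.60° − 285.82° + 360° = 233.78°.
Angle from antisolar point = D − 180° = 53.78°.

53.8°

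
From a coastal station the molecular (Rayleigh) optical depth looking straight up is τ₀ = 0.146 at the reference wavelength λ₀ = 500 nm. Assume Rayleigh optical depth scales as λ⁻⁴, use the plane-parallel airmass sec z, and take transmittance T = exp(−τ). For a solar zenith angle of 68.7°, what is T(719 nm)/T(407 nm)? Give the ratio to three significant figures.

Airmass: sec 68.7° = 2.7529.
τ(719 nm) = 0.146 × (500/719)⁴ × 2.7529 = 0.146 × 0.2339 × 2.7529 = 0.0940.
τ(407 nm) = 0.146 × (500/407)⁴ × 2.7529 = 0.146 × 2.2777 × 2.7529 = 0.9155.
T(719)/T(407) = exp(τ_B − τ_A) = exp(0.8215) = 2.2739.

2.27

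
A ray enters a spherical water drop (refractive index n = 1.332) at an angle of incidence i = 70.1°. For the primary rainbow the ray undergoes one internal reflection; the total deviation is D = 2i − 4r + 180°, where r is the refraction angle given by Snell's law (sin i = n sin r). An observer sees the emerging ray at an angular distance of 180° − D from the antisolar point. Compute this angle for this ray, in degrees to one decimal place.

39.4°

sin r = sin 70.1° / 1.332 = 0.9403/1.332 = 0.7059; r = 44.90°.
D = 2·70.1° − 4·44.90° + 180° = 140.20° − 179.62° + 180° = 140.58°.
Angle from antisolar point = 180° − D = 39.42°.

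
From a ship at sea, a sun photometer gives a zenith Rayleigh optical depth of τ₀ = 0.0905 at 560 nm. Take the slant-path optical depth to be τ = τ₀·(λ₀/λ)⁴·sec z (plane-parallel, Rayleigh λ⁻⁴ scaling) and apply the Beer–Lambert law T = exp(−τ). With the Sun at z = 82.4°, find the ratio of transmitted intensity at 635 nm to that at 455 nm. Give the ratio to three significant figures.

Airmass: sec 82.4° = 7.5611.
τ(635 nm) = 0.0905 × (560/635)⁴ × 7.5611 = 0.0905 × 0.6049 × 7.5611 = 0.4139.
τ(455 nm) = 0.0905 × (560/455)⁴ × 7.5611 = 0.0905 × 2.2946 × 7.5611 = 1.5701.
T(635)/T(455) = exp(τ_B − τ_A) = exp(1.1562) = 3.1780.

3.18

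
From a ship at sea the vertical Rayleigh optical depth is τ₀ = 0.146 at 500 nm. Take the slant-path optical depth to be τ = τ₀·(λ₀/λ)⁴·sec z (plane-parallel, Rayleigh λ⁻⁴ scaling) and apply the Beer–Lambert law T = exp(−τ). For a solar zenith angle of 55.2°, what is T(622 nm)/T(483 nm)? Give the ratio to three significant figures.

1.21

Airmass: sec 55.2° = 1.7522.
τ(622 nm) = 0.146 × (500/622)⁴ × 1.7522 = 0.146 × 0.4176 × 1.7522 = 0.1068.
τ(483 nm) = 0.146 × (500/483)⁴ × 1.7522 = 0.146 × 1.1484 × 1.7522 = 0.2938.
T(622)/T(483) = exp(τ_B − τ_A) = exp(0.1870) = 1.2056.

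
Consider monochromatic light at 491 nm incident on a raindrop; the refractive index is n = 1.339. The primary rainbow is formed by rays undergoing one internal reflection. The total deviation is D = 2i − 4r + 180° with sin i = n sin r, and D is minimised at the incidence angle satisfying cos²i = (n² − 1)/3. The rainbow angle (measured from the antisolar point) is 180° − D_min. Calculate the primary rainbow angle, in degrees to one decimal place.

41.2°

cos²i = (1.79292 − 1)/3 = 0.26431; i = arccos(0.51411) = 59.062°.
sin r = sin 59.062°/1.339 = 0.64057; r = 39.834°.
D_min = 2·59.062° − 4·39.834° + 180° = 138.786°.
Rainbow angle = 180° − D_min = 41.214°.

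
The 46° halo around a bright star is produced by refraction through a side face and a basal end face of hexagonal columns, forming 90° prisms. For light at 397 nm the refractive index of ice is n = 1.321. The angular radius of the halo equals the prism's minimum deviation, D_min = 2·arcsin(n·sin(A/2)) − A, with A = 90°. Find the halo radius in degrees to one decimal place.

n·sin(A/2) = 1.321 × sin 45° = 1.321 × 0.7071 = 0.9341.
D_min = 2·arcsin(0.9341) − 90° = 2 × 69.081° − 90° = 48.163°.

48.2°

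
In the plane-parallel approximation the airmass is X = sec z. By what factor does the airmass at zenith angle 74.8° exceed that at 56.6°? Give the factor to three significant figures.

X(74.8°)/X(56.6°) = sec 74.8° / sec 56.6° = cos 56.6° / cos 74.8° = 0.5505/0.2622 = 2.0996.

2.10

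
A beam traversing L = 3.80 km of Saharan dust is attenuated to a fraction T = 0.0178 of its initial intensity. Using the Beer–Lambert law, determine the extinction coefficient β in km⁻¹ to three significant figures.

Beer–Lambert: T = exp(−βL) ⇒ β = −ln(T)/L = −ln(0.0178)/3.80 = 4.0286/3.80 = 1.06 km⁻¹.

1.06 km⁻¹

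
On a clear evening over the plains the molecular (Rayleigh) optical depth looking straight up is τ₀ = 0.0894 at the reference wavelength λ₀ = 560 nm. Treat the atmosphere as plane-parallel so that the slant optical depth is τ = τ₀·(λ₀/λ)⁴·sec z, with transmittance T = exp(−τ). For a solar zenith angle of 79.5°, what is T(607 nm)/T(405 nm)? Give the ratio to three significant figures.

Airmass: sec 79.5° = 5.4874.
τ(607 nm) = 0.0894 × (560/607)⁴ × 5.4874 = 0.0894 × 0.7244 × 5.4874 = 0.3554.
τ(405 nm) = 0.0894 × (560/405)⁴ × 5.4874 = 0.0894 × 3.6554 × 5.4874 = 1.7932.
T(607)/T(405) = exp(τ_B − τ_A) = exp(1.4378) = 4.2116.

4.21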